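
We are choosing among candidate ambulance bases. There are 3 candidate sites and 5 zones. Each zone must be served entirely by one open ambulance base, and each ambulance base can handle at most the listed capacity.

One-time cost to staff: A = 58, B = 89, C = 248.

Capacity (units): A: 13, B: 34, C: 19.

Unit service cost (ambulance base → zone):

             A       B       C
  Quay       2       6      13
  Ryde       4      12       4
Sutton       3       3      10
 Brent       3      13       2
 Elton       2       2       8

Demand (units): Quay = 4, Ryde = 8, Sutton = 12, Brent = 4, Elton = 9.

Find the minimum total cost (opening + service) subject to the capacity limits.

Open {A, B}: Quay→B 6·4=24, Ryde→A 4·8=32, Sutton→B 3·12=36, Brent→A 3·4=12, Elton→B 2·9=18.
Loads: A carries 12/13, B carries 25/34. Service 122; fixed 147; total 269.
Next best feasible plan costs 293.

Minimum total cost: 269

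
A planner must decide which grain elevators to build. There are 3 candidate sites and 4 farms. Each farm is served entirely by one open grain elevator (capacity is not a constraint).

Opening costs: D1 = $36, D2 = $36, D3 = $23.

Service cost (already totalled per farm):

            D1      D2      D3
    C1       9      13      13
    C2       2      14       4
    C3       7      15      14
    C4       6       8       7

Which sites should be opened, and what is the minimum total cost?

Open D1 only; minimum total cost 60.

For any fixed open set, each farm goes to its cheapest open site; total = fixed + service.
{D1}: C1→D1 9, C2→D1 2, C3→D1 7, C4→D1 6. Service 24; fixed 36; total 60.
{D3}: service 38 + fixed 23 = 61
{D1, D3}: service 24 + fixed 59 = 83
{D1, D2, D3}: service 24 + fixed 95 = 119
No other subset beats 60.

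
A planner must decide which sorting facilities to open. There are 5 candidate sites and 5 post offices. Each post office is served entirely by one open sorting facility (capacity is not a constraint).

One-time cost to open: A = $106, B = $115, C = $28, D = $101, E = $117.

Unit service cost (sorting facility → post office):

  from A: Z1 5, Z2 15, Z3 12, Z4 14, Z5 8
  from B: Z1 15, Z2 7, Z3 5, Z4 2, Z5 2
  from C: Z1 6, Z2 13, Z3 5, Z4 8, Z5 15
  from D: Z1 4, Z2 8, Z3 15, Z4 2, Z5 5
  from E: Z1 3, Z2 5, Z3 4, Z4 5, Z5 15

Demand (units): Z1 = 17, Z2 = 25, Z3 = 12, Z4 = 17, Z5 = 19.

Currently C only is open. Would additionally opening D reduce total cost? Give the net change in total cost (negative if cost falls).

Yes — net change −350 (cost falls by 350).

Current service cost with {C}: 908.
Adding D: each post office re-picks its cheapest; new service cost 457, saving 451.
Extra fixed cost: 101. Net change = 101 − 451 = -350.
(Totals: 936 → 586.)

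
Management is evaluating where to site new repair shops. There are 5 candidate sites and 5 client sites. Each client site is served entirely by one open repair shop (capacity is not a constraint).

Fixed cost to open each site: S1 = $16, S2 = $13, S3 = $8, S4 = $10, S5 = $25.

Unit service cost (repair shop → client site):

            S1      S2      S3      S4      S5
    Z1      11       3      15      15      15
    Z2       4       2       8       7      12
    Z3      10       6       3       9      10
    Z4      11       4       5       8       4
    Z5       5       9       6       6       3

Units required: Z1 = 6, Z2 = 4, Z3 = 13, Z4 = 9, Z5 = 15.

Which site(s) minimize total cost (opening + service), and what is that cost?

Open S2, S3 and S5; minimum total cost 192.

For any fixed open set, each client site goes to its cheapest open site; total = fixed + service.
{S2, S3, S5}: Z1→S2 3·6=18, Z2→S2 2·4=8, Z3→S3 3·13=39, Z4→S2 4·9=36, Z5→S5 3·15=45. Service 146; fixed 46; total 192.
{S2, S3, S4, S5}: Z1→S2 3·6=18, Z2→S2 2·4=8, Z3→S3 3·13=39, Z4→S2 4·9=36, Z5→S5 3·15=45. Service 146; fixed 56; total 202.
{S1, S2, S3, S5}: service 146 + fixed 62 = 208
{S1, S2, S3, S4, S5}: service 146 + fixed 72 = 218
No other subset beats 192.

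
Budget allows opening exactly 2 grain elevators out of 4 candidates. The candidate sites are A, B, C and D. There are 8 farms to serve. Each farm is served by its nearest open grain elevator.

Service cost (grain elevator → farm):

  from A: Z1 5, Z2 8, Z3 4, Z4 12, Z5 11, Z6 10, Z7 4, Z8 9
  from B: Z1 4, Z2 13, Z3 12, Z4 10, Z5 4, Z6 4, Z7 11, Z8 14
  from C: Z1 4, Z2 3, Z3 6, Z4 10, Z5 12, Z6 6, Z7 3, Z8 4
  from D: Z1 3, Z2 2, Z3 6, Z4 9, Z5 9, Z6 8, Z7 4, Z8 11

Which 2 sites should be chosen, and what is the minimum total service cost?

Choose B and C; total service cost 38.

With exactly 2 open, each farm uses its cheapest among the chosen.
{B, C}: Z1→B 4, Z2→C 3, Z3→C 6, Z4→B 10, Z5→B 4, Z6→B 4, Z7→C 3, Z8→C 4. Service cost 38.
{C, D}: service cost 42
{B, D}: service cost 43
Among all 6 size-2 choices, {B, C} is lowest.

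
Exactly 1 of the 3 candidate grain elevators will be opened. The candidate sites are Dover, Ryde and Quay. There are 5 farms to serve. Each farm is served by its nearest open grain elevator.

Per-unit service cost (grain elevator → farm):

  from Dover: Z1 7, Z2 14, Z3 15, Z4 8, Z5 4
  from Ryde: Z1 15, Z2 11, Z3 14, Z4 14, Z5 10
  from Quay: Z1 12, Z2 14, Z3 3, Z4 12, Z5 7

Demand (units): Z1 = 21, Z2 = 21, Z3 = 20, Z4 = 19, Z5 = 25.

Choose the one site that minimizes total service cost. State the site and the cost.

With exactly 1 open, each farm uses its cheapest among the chosen.
{Dover}: Z1→Dover 7·21=147, Z2→Dover 14·21=294, Z3→Dover 15·20=300, Z4→Dover 8·19=152, Z5→Dover 4·25=100. Service cost 993.
{Quay}: service cost 1009
{Ryde}: service cost 1342
Among all 3 size-1 choices, {Dover} is lowest.

Choose Dover only; total service cost 993.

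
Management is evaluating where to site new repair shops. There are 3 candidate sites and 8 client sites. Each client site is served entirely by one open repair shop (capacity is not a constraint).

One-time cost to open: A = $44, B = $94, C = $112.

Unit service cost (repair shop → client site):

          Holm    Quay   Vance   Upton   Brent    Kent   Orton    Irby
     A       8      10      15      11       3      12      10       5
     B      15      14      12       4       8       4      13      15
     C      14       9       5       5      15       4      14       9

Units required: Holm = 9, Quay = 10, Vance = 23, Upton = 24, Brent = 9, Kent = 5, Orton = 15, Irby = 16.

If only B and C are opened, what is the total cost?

Total cost: 1064

Each client site is assigned to its cheapest site among the open ones.
{B, C}: Holm→C 14·9=126, Quay→C 9·10=90, Vance→C 5·23=115, Upton→B 4·24=96, Brent→B 8·9=72, Kent→B 4·5=20, Orton→B 13·15=195, Irby→C 9·16=144. Service 858; fixed 206; total 1064.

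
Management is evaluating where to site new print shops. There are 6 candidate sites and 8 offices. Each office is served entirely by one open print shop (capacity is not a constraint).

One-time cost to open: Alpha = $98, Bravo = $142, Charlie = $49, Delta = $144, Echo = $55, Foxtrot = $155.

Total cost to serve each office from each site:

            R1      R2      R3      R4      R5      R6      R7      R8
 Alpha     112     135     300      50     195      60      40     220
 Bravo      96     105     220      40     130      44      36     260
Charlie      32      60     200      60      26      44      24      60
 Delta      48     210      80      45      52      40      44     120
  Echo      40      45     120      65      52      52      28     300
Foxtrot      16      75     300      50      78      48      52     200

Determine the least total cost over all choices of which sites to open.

For any fixed open set, each office goes to its cheapest open site; total = fixed + service.
{Charlie, Echo}: R1→Charlie 32, R2→Echo 45, R3→Echo 120, R4→Charlie 60, R5→Charlie 26, R6→Charlie 44, R7→Charlie 24, R8→Charlie 60. Service 411; fixed 104; total 515.
{Charlie}: R1→Charlie 32, R2→Charlie 60, R3→Charlie 200, R4→Charlie 60, R5→Charlie 26, R6→Charlie 44, R7→Charlie 24, R8→Charlie 60. Service 506; fixed 49; total 555.
{Charlie, Delta}: service 367 + fixed 193 = 560
{Alpha, Bravo, Charlie, Delta, Echo, Foxtrot}: R1→Foxtrot 16, R2→Echo 45, R3→Delta 80, R4→Bravo 40, R5→Charlie 26, R6→Delta 40, R7→Charlie 24, R8→Charlie 60. Service 331; fixed 643; total 974.
No other subset beats 515.

Minimum total cost: 515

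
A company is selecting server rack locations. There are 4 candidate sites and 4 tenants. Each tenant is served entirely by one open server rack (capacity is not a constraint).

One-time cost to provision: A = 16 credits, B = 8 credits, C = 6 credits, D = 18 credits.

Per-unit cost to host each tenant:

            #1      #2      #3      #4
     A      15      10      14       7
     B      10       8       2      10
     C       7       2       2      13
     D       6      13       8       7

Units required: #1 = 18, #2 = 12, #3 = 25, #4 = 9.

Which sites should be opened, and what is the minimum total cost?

For any fixed open set, each tenant goes to its cheapest open site; total = fixed + service.
{C, D}: #1→D 6·18=108, #2→C 2·12=24, #3→C 2·25=50, #4→D 7·9=63. Service 245; fixed 24; total 269.
{B, C, D}: service 245 + fixed 32 = 277
{A, C}: service 263 + fixed 22 = 285
{A, B, C, D}: service 245 + fixed 48 = 293
(All 15 nonempty subsets were checked; C and D is lowest.)

Open C and D; minimum total cost 269.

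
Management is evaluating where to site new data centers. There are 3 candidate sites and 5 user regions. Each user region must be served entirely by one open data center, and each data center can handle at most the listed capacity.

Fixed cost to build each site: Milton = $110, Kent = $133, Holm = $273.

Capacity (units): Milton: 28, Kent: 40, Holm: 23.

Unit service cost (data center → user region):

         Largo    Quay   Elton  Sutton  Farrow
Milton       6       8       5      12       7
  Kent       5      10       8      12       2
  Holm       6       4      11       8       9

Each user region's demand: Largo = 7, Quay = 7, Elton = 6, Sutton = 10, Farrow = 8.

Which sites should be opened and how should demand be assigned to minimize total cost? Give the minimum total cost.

Minimum total cost: 422

Open {Kent}: Largo→Kent 5·7=35, Quay→Kent 10·7=70, Elton→Kent 8·6=48, Sutton→Kent 12·10=120, Farrow→Kent 2·8=16.
Loads: Kent carries 38/40. Service 289; fixed 133; total 422.
Next best feasible plan costs 500.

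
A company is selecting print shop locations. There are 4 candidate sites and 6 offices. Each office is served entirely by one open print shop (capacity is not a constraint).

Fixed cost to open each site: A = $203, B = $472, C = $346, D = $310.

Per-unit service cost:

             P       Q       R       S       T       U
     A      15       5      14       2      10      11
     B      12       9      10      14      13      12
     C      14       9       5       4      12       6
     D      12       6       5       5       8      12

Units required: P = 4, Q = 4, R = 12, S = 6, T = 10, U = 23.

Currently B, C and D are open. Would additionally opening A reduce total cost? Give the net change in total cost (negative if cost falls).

Current service cost with {B, C, D}: 374.
Adding A: each office re-picks its cheapest; new service cost 358, saving 16.
Extra fixed cost: 203. Net change = 203 − 16 = 187.
(Totals: 1502 → 1689.)

No — net change +187 (cost rises by 187).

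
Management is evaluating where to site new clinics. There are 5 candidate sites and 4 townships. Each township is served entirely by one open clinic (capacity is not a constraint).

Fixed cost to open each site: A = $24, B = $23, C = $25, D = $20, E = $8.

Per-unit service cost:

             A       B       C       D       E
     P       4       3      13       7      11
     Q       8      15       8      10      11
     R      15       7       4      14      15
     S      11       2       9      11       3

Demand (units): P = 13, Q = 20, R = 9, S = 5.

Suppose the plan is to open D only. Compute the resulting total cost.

Total cost: 492

Each township is assigned to its cheapest site among the open ones.
{D}: P→D 7·13=91, Q→D 10·20=200, R→D 14·9=126, S→D 11·5=55. Service 472; fixed 20; total 492.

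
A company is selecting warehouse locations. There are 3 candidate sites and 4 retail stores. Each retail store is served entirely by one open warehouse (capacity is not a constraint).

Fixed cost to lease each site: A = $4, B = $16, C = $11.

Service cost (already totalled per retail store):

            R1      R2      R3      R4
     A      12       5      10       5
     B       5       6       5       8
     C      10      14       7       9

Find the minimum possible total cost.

Minimum total cost: 36

For any fixed open set, each retail store goes to its cheapest open site; total = fixed + service.
{A}: R1→A 12, R2→A 5, R3→A 10, R4→A 5. Service 32; fixed 4; total 36.
{A, B}: service 20 + fixed 20 = 40
{B}: service 24 + fixed 16 = 40
{A, B, C}: service 20 + fixed 31 = 51
(All 7 nonempty subsets were checked; A only is lowest.)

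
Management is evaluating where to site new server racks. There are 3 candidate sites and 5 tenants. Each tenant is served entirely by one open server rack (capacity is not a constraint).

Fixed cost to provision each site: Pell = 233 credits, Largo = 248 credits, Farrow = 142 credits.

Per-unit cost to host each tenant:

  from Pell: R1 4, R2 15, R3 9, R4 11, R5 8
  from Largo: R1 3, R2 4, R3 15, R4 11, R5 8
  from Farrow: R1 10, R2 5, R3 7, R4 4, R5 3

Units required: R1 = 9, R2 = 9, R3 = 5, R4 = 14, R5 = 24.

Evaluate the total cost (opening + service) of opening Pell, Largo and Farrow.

Total cost: 849

Each tenant is assigned to its cheapest site among the open ones.
{Pell, Largo, Farrow}: R1→Largo 3·9=27, R2→Largo 4·9=36, R3→Farrow 7·5=35, R4→Farrow 4·14=56, R5→Farrow 3·24=72. Service 226; fixed 623; total 849.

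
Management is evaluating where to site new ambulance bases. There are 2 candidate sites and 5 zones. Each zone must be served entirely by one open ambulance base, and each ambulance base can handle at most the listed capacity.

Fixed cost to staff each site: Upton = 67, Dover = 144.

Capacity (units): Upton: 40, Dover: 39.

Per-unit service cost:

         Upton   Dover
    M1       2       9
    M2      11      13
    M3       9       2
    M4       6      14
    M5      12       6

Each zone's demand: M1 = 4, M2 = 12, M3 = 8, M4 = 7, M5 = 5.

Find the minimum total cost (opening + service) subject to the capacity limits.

Open {Upton}: M1→Upton 2·4=8, M2→Upton 11·12=132, M3→Upton 9·8=72, M4→Upton 6·7=42, M5→Upton 12·5=60.
Loads: Upton carries 36/40. Service 314; fixed 67; total 381.
Next best feasible plan costs 439.

Minimum total cost: 381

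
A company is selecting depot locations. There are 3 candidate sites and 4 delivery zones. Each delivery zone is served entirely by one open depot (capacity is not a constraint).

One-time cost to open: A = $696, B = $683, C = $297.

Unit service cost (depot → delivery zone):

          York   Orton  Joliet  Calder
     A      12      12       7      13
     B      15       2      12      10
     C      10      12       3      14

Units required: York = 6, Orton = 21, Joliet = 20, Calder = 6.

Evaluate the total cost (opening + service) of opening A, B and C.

Total cost: 1898

Each delivery zone is assigned to its cheapest site among the open ones.
{A, B, C}: York→C 10·6=60, Orton→B 2·21=42, Joliet→C 3·20=60, Calder→B 10·6=60. Service 222; fixed 1676; total 1898.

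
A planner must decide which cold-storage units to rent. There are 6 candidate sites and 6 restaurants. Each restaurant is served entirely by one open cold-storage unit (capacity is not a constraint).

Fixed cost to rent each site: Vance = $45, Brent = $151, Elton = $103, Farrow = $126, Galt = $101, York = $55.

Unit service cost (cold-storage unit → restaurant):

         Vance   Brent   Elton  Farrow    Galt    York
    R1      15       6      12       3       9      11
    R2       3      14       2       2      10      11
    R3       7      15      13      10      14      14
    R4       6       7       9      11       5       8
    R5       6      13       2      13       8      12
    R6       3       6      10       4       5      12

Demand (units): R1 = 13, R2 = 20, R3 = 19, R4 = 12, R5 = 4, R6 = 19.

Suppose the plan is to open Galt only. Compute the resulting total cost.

Total cost: 871

Each restaurant is assigned to its cheapest site among the open ones.
{Galt}: R1→Galt 9·13=117, R2→Galt 10·20=200, R3→Galt 14·19=266, R4→Galt 5·12=60, R5→Galt 8·4=32, R6→Galt 5·19=95. Service 770; fixed 101; total 871.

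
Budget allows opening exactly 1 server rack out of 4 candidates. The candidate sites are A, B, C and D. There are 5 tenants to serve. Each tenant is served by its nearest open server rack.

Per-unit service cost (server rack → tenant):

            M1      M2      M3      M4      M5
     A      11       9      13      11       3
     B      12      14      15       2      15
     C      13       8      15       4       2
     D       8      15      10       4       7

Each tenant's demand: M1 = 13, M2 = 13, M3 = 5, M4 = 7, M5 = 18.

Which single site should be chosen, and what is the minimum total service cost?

Choose C only; total service cost 412.

With exactly 1 open, each tenant uses its cheapest among the chosen.
{C}: M1→C 13·13=169, M2→C 8·13=104, M3→C 15·5=75, M4→C 4·7=28, M5→C 2·18=36. Service cost 412.
{A}: service cost 456
{D}: service cost 503
Among all 4 size-1 choices, {C} is lowest.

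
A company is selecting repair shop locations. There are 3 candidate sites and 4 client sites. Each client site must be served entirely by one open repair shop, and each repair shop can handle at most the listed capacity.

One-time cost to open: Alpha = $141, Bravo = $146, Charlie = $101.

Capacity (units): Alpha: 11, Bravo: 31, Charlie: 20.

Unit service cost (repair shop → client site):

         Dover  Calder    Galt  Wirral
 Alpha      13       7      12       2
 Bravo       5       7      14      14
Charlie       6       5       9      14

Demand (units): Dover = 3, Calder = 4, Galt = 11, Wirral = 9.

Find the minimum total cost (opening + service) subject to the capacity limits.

Minimum total cost: 397

Open {Alpha, Charlie}: Dover→Charlie 6·3=18, Calder→Charlie 5·4=20, Galt→Charlie 9·11=99, Wirral→Alpha 2·9=18.
Loads: Alpha carries 9/11, Charlie carries 18/20. Service 155; fixed 242; total 397.
Next best feasible plan costs 469.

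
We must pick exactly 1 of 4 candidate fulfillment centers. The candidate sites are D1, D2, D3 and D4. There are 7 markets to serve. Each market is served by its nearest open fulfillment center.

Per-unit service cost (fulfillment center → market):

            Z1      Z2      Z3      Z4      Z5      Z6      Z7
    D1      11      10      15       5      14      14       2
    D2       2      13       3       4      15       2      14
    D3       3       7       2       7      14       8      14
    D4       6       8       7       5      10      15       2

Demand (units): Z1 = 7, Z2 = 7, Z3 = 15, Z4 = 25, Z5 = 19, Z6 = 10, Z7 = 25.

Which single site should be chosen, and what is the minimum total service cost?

With exactly 1 open, each market uses its cheapest among the chosen.
{D4}: Z1→D4 6·7=42, Z2→D4 8·7=56, Z3→D4 7·15=105, Z4→D4 5·25=125, Z5→D4 10·19=190, Z6→D4 15·10=150, Z7→D4 2·25=50. Service cost 718.
{D2}: service cost 905
{D1}: service cost 953
Among all 4 size-1 choices, {D4} is lowest.

Choose D4 only; total service cost 718.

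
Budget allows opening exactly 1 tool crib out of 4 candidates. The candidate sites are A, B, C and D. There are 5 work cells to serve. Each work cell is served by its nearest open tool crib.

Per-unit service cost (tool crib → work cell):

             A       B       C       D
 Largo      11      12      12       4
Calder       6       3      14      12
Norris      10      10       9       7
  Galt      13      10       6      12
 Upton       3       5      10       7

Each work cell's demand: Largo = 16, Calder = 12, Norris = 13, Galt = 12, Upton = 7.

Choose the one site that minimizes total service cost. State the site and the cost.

Choose D only; total service cost 492.

With exactly 1 open, each work cell uses its cheapest among the chosen.
{D}: Largo→D 4·16=64, Calder→D 12·12=144, Norris→D 7·13=91, Galt→D 12·12=144, Upton→D 7·7=49. Service cost 492.
{B}: service cost 513
{A}: service cost 555
Among all 4 size-1 choices, {D} is lowest.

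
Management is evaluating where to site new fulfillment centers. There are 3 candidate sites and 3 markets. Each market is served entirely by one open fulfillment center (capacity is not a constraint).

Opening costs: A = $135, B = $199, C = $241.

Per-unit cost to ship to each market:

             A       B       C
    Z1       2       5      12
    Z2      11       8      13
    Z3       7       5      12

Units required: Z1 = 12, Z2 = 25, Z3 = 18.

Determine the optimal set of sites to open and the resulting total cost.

Open B only; minimum total cost 549.

For any fixed open set, each market goes to its cheapest open site; total = fixed + service.
{B}: Z1→B 5·12=60, Z2→B 8·25=200, Z3→B 5·18=90. Service 350; fixed 199; total 549.
{A}: service 425 + fixed 135 = 560
{A, B}: service 314 + fixed 334 = 648
{A, B, C}: Z1→A 2·12=24, Z2→B 8·25=200, Z3→B 5·18=90. Service 314; fixed 575; total 889.
No other subset beats 549.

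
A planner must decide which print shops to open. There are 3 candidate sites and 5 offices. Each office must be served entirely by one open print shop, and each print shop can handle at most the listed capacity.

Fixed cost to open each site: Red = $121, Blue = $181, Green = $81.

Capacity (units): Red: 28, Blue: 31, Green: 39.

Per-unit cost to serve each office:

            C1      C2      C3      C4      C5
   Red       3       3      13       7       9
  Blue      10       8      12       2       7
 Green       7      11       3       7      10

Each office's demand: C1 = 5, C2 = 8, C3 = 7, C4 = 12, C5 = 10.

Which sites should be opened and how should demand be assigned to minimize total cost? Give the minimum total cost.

Minimum total cost: 436

Open {Red, Green}: C1→Red 3·5=15, C2→Red 3·8=24, C3→Green 3·7=21, C4→Green 7·12=84, C5→Red 9·10=90.
Loads: Red carries 23/28, Green carries 19/39. Service 234; fixed 202; total 436.
Next best feasible plan costs 446.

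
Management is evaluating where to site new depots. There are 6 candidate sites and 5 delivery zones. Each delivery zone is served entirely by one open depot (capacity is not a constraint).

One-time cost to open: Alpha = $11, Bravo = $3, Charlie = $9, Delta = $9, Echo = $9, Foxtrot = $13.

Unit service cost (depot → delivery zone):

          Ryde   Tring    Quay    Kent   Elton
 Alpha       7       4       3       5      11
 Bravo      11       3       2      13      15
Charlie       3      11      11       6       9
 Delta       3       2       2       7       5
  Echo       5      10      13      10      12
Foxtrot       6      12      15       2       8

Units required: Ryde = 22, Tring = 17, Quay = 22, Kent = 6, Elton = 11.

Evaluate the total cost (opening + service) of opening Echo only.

Each delivery zone is assigned to its cheapest site among the open ones.
{Echo}: Ryde→Echo 5·22=110, Tring→Echo 10·17=170, Quay→Echo 13·22=286, Kent→Echo 10·6=60, Elton→Echo 12·11=132. Service 758; fixed 9; total 767.

Total cost: 767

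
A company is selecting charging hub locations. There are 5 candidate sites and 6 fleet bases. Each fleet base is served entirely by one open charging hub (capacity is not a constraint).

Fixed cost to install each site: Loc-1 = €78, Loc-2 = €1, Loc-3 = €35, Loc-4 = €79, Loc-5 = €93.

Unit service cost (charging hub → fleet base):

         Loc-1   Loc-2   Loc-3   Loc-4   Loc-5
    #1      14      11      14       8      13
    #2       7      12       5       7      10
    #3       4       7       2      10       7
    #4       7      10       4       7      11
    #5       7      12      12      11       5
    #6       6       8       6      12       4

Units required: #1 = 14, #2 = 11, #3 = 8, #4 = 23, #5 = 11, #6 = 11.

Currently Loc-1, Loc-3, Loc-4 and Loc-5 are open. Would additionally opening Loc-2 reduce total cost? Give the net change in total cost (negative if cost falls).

No — net change +1 (cost rises by 1).

Current service cost with {Loc-1, Loc-3, Loc-4, Loc-5}: 374.
Adding Loc-2: each fleet base re-picks its cheapest; new service cost 374, saving 0.
Extra fixed cost: 1. Net change = 1 − 0 = 1.
(Totals: 659 → 660.)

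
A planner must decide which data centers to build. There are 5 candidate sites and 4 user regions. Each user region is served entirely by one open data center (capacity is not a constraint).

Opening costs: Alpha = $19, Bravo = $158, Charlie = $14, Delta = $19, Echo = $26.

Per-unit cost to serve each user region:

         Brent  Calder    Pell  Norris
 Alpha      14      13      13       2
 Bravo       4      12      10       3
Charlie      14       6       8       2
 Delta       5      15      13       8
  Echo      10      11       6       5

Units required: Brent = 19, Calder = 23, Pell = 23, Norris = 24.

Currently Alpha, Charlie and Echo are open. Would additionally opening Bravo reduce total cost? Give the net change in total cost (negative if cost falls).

No — net change +44 (cost rises by 44).

Current service cost with {Alpha, Charlie, Echo}: 514.
Adding Bravo: each user region re-picks its cheapest; new service cost 400, saving 114.
Extra fixed cost: 158. Net change = 158 − 114 = 44.
(Totals: 573 → 617.)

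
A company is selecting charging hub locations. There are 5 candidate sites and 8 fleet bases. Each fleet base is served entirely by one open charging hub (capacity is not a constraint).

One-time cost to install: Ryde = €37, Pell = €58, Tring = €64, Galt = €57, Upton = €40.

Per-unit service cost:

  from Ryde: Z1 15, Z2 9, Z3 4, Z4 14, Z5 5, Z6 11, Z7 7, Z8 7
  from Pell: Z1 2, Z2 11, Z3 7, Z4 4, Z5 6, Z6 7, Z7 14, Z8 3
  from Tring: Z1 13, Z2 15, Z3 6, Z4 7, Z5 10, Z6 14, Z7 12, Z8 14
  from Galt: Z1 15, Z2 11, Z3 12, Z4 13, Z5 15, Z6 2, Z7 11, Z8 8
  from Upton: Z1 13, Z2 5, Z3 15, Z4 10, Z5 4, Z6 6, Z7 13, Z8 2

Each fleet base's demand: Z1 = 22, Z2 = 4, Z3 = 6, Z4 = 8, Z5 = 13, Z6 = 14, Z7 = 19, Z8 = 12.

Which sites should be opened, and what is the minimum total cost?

Open Ryde, Pell and Upton; minimum total cost 548.

For any fixed open set, each fleet base goes to its cheapest open site; total = fixed + service.
{Ryde, Pell, Upton}: Z1→Pell 2·22=44, Z2→Upton 5·4=20, Z3→Ryde 4·6=24, Z4→Pell 4·8=32, Z5→Upton 4·13=52, Z6→Upton 6·14=84, Z7→Ryde 7·19=133, Z8→Upton 2·12=24. Service 413; fixed 135; total 548.
{Ryde, Pell, Galt, Upton}: Z1→Pell 2·22=44, Z2→Upton 5·4=20, Z3→Ryde 4·6=24, Z4→Pell 4·8=32, Z5→Upton 4·13=52, Z6→Galt 2·14=28, Z7→Ryde 7·19=133, Z8→Upton 2·12=24. Service 357; fixed 192; total 549.
{Ryde, Pell, Galt}: service 398 + fixed 152 = 550
{Ryde, Pell, Tring, Galt, Upton}: service 357 + fixed 256 = 613
No other subset beats 548.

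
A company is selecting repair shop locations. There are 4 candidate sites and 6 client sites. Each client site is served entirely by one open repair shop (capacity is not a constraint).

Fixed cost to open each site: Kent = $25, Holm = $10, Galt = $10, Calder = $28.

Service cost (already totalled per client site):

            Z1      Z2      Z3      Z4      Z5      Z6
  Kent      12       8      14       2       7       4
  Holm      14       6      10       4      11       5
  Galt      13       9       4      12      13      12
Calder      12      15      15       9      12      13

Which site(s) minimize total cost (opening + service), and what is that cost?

For any fixed open set, each client site goes to its cheapest open site; total = fixed + service.
{Holm}: Z1→Holm 14, Z2→Holm 6, Z3→Holm 10, Z4→Holm 4, Z5→Holm 11, Z6→Holm 5. Service 50; fixed 10; total 60.
{Holm, Galt}: service 43 + fixed 20 = 63
{Kent}: service 47 + fixed 25 = 72
{Kent, Holm, Galt, Calder}: service 35 + fixed 73 = 108
(All 15 nonempty subsets were checked; Holm only is lowest.)

Open Holm only; minimum total cost 60.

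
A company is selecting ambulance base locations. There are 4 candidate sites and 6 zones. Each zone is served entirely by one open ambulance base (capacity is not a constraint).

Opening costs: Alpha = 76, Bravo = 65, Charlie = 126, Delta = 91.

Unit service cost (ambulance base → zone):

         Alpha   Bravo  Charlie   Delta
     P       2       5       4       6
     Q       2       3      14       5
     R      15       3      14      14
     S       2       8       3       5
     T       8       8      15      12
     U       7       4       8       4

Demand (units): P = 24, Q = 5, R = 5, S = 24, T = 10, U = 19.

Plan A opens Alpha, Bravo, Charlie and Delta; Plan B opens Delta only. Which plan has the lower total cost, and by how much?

Plan A: {Alpha, Bravo, Charlie, Delta}: P→Alpha 2·24=48, Q→Alpha 2·5=10, R→Bravo 3·5=15, S→Alpha 2·24=48, T→Alpha 8·10=80, U→Bravo 4·19=76. Service 277; fixed 358; total 635.
Plan B: {Delta}: P→Delta 6·24=144, Q→Delta 5·5=25, R→Delta 14·5=70, S→Delta 5·24=120, T→Delta 12·10=120, U→Delta 4·19=76. Service 555; fixed 91; total 646.
Difference: |635 − 646| = 11.

Plan A is cheaper by 11.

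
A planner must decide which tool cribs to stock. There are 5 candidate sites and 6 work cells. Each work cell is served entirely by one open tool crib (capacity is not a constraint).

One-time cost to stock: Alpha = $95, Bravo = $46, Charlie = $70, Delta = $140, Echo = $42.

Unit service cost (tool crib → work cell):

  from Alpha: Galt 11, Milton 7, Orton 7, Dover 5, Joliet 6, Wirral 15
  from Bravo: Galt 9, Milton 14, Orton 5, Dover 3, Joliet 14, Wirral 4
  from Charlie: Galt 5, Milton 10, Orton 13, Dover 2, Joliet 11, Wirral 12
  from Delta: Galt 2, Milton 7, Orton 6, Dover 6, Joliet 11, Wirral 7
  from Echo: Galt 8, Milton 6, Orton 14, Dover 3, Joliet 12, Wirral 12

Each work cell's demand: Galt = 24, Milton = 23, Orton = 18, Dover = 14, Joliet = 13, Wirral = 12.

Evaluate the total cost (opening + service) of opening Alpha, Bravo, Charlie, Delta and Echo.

Total cost: 823

Each work cell is assigned to its cheapest site among the open ones.
{Alpha, Bravo, Charlie, Delta, Echo}: Galt→Delta 2·24=48, Milton→Echo 6·23=138, Orton→Bravo 5·18=90, Dover→Charlie 2·14=28, Joliet→Alpha 6·13=78, Wirral→Bravo 4·12=48. Service 430; fixed 393; total 823.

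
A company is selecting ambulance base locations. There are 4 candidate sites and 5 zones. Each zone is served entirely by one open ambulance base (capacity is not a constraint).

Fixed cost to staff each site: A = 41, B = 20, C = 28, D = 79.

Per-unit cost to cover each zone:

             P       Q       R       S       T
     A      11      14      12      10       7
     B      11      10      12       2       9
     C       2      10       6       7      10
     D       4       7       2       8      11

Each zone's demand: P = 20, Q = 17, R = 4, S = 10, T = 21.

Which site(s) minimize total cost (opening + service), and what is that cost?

Open A, B and C; minimum total cost 490.

For any fixed open set, each zone goes to its cheapest open site; total = fixed + service.
{A, B, C}: P→C 2·20=40, Q→B 10·17=170, R→C 6·4=24, S→B 2·10=20, T→A 7·21=147. Service 401; fixed 89; total 490.
{B, C}: service 443 + fixed 48 = 491
{A, B, C, D}: service 334 + fixed 168 = 502
{B}: P→B 11·20=220, Q→B 10·17=170, R→B 12·4=48, S→B 2·10=20, T→B 9·21=189. Service 647; fixed 20; total 667.
No other subset beats 490.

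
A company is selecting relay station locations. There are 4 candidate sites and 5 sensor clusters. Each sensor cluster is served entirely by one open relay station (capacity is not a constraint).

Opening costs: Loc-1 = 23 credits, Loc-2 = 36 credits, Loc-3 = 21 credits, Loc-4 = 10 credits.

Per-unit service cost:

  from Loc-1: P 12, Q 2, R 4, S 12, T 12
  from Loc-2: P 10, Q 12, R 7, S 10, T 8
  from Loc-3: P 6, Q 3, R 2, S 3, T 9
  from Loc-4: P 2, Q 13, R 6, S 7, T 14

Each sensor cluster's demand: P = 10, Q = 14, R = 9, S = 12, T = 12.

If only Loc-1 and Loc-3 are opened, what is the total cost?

Each sensor cluster is assigned to its cheapest site among the open ones.
{Loc-1, Loc-3}: P→Loc-3 6·10=60, Q→Loc-1 2·14=28, R→Loc-3 2·9=18, S→Loc-3 3·12=36, T→Loc-3 9·12=108. Service 250; fixed 44; total 294.

Total cost: 294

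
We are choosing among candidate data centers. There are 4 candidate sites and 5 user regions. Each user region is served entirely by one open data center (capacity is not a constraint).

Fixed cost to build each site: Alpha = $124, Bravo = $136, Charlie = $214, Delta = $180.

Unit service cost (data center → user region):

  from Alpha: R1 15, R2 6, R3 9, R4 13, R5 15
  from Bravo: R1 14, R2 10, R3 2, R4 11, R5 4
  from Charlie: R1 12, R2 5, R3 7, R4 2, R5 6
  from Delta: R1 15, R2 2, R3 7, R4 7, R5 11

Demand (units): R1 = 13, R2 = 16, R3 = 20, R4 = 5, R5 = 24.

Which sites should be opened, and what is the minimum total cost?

For any fixed open set, each user region goes to its cheapest open site; total = fixed + service.
{Bravo}: R1→Bravo 14·13=182, R2→Bravo 10·16=160, R3→Bravo 2·20=40, R4→Bravo 11·5=55, R5→Bravo 4·24=96. Service 533; fixed 136; total 669.
{Bravo, Delta}: service 385 + fixed 316 = 701
{Alpha, Bravo}: R1→Bravo 14·13=182, R2→Alpha 6·16=96, R3→Bravo 2·20=40, R4→Bravo 11·5=55, R5→Bravo 4·24=96. Service 469; fixed 260; total 729.
{Alpha, Bravo, Charlie, Delta}: R1→Charlie 12·13=156, R2→Delta 2·16=32, R3→Bravo 2·20=40, R4→Charlie 2·5=10, R5→Bravo 4·24=96. Service 334; fixed 654; total 988.
(All 15 nonempty subsets were checked; Bravo only is lowest.)

Open Bravo only; minimum total cost 669.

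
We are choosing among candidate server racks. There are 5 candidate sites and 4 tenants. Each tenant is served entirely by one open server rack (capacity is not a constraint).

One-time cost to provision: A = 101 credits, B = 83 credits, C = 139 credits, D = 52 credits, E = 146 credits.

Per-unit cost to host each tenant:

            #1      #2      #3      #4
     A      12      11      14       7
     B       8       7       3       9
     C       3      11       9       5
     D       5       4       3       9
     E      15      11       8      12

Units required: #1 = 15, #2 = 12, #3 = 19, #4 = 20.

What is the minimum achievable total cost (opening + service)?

For any fixed open set, each tenant goes to its cheapest open site; total = fixed + service.
{D}: #1→D 5·15=75, #2→D 4·12=48, #3→D 3·19=57, #4→D 9·20=180. Service 360; fixed 52; total 412.
{C, D}: service 250 + fixed 191 = 441
{A, D}: service 320 + fixed 153 = 473
{A, B, C, D, E}: service 250 + fixed 521 = 771
No other subset beats 412.

Minimum total cost: 412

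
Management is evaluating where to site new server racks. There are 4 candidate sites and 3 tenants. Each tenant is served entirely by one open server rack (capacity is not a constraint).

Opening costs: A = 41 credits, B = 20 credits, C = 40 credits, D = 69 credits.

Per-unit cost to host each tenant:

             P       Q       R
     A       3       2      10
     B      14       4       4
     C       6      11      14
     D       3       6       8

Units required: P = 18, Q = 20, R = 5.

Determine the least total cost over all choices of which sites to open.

For any fixed open set, each tenant goes to its cheapest open site; total = fixed + service.
{A, B}: P→A 3·18=54, Q→A 2·20=40, R→B 4·5=20. Service 114; fixed 61; total 175.
{A}: P→A 3·18=54, Q→A 2·20=40, R→A 10·5=50. Service 144; fixed 41; total 185.
{A, B, C}: service 114 + fixed 101 = 215
{A, B, C, D}: P→A 3·18=54, Q→A 2·20=40, R→B 4·5=20. Service 114; fixed 170; total 284.
(All 15 nonempty subsets were checked; A and B is lowest.)

Minimum total cost: 175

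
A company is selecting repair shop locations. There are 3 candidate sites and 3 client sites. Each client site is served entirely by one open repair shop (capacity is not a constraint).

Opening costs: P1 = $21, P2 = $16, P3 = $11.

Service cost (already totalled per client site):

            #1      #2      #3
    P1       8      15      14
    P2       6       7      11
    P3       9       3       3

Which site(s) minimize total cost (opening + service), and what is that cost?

For any fixed open set, each client site goes to its cheapest open site; total = fixed + service.
{P3}: #1→P3 9, #2→P3 3, #3→P3 3. Service 15; fixed 11; total 26.
{P2, P3}: service 12 + fixed 27 = 39
{P2}: #1→P2 6, #2→P2 7, #3→P2 11. Service 24; fixed 16; total 40.
{P1, P2, P3}: service 12 + fixed 48 = 60
(All 7 nonempty subsets were checked; P3 only is lowest.)

Open P3 only; minimum total cost 26.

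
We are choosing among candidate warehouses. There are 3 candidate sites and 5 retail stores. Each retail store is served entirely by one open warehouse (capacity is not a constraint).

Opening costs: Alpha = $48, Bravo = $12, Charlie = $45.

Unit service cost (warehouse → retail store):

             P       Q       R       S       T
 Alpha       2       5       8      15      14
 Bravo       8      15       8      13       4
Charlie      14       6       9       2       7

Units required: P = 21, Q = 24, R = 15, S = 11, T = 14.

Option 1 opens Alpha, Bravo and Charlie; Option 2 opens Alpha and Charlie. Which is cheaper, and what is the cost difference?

Option 1 is cheaper by 30.

Option 1: {Alpha, Bravo, Charlie}: P→Alpha 2·21=42, Q→Alpha 5·24=120, R→Alpha 8·15=120, S→Charlie 2·11=22, T→Bravo 4·14=56. Service 360; fixed 105; total 465.
Option 2: {Alpha, Charlie}: P→Alpha 2·21=42, Q→Alpha 5·24=120, R→Alpha 8·15=120, S→Charlie 2·11=22, T→Charlie 7·14=98. Service 402; fixed 93; total 495.
Difference: |465 − 495| = 30.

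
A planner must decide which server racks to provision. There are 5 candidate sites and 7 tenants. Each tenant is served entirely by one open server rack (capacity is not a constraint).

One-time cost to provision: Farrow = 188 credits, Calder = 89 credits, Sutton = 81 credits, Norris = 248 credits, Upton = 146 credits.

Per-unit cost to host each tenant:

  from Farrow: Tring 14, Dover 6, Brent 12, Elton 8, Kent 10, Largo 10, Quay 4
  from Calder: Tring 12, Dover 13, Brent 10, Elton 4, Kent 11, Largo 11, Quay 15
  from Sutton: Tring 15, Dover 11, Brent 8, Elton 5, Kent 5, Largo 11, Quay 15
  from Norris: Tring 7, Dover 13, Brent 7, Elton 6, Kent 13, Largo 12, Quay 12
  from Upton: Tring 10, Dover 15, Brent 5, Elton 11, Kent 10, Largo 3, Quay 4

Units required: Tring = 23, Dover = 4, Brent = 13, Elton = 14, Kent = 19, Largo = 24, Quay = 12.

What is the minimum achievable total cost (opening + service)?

For any fixed open set, each tenant goes to its cheapest open site; total = fixed + service.
{Sutton, Upton}: Tring→Upton 10·23=230, Dover→Sutton 11·4=44, Brent→Upton 5·13=65, Elton→Sutton 5·14=70, Kent→Sutton 5·19=95, Largo→Upton 3·24=72, Quay→Upton 4·12=48. Service 624; fixed 227; total 851.
{Calder, Sutton, Upton}: service 610 + fixed 316 = 926
{Calder, Upton}: service 713 + fixed 235 = 948
{Farrow, Calder, Sutton, Norris, Upton}: service 521 + fixed 752 = 1273
No other subset beats 851.

Minimum total cost: 851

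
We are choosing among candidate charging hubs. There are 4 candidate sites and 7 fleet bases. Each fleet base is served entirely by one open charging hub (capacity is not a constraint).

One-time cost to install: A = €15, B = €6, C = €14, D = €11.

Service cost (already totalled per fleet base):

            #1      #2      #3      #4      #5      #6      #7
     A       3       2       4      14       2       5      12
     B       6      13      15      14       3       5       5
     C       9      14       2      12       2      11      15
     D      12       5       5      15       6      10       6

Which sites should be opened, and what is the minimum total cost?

Open A and B; minimum total cost 56.

For any fixed open set, each fleet base goes to its cheapest open site; total = fixed + service.
{A, B}: #1→A 3, #2→A 2, #3→A 4, #4→A 14, #5→A 2, #6→A 5, #7→B 5. Service 35; fixed 21; total 56.
{A}: #1→A 3, #2→A 2, #3→A 4, #4→A 14, #5→A 2, #6→A 5, #7→A 12. Service 42; fixed 15; total 57.
{B, D}: #1→B 6, #2→D 5, #3→D 5, #4→B 14, #5→B 3, #6→B 5, #7→B 5. Service 43; fixed 17; total 60.
{A, B, C, D}: #1→A 3, #2→A 2, #3→C 2, #4→C 12, #5→A 2, #6→A 5, #7→B 5. Service 31; fixed 46; total 77.
No other subset beats 56.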